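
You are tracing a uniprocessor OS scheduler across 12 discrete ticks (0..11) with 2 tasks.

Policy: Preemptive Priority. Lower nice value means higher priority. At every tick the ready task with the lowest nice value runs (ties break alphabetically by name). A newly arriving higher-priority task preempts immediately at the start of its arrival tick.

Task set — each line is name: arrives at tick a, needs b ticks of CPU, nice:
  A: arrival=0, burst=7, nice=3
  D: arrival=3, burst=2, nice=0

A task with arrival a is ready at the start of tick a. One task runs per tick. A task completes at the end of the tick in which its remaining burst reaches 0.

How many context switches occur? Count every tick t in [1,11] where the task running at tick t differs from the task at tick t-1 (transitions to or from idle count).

context switches = 3

t=0: ready={A} → run A
t=1: ready={A} → run A
t=2: ready={A} → run A
t=3: ready={A,D} → run D
t=4: ready={A,D} → run D
t=5: ready={A} → run A
t=6: ready={A} → run A
t=7: ready={A} → run A
t=8: ready={A} → run A
t=9: (idle)
t=10: (idle)
t=11: (idle)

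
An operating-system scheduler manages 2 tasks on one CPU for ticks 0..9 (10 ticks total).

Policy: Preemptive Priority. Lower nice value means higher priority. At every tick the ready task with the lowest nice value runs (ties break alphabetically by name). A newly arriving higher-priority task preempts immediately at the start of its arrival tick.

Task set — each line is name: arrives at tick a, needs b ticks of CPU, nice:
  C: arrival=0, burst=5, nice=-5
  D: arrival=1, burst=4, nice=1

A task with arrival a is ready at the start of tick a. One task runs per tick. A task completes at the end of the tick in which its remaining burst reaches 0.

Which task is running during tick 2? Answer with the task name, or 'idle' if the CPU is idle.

running at tick 2 = C

t=0: ready={C} → run C
t=1: ready={C,D} → run C
t=2: ready={C,D} → run C
t=3: ready={C,D} → run C
t=4: ready={C,D} → run C
t=5: ready={D} → run D
t=6: ready={D} → run D
t=7: ready={D} → run D
t=8: ready={D} → run D
t=9: (idle)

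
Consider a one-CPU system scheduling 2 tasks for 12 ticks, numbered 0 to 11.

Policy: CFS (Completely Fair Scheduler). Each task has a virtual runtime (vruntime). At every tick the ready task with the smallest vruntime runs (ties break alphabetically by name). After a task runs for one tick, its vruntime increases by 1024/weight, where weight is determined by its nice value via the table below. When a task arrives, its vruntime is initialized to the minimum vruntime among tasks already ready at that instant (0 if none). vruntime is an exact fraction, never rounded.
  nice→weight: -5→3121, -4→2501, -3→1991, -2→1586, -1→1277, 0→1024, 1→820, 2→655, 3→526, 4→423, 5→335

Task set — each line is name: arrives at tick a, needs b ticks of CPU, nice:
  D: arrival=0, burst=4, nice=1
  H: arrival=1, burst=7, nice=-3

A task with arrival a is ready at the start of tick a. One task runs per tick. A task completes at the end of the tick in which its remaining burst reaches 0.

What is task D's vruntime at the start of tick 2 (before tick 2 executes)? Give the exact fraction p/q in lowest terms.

vruntime(D, start of tick 2) = 512/205

t=0: vr[D=0] → run D
t=1: vr[D=256/205 H=256/205] → run D
t=2: vr[D=512/205 H=256/205] → run H
t=3: vr[D=512/205 H=719616/408155] → run H
t=4: vr[D=512/205 H=929536/408155] → run H
t=5: vr[D=512/205 H=1139456/408155] → run D
t=6: vr[D=768/205 H=1139456/408155] → run H
t=7: vr[D=768/205 H=1349376/408155] → run H
t=8: vr[D=768/205 H=1559296/408155] → run D
t=9: vr[H=1559296/408155] → run H
t=10: vr[H=1769216/408155] → run H
t=11: (idle)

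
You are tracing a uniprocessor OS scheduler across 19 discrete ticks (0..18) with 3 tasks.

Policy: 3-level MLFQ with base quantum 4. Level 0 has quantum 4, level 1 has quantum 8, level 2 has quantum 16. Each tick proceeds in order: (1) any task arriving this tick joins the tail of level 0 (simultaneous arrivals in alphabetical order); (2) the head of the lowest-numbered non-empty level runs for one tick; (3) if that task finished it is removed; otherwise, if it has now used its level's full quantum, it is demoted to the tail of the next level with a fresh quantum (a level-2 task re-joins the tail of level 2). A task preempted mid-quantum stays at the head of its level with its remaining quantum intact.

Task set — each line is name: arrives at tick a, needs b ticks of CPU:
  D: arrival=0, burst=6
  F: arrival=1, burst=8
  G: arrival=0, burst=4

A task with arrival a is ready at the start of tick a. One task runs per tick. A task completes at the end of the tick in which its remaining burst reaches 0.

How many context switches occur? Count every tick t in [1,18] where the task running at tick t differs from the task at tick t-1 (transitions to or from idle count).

t=0: L0/L1/L2 = DG/-/- → run D
t=1: L0/L1/L2 = DGF/-/- → run D
t=2: L0/L1/L2 = DGF/-/- → run D
t=3: L0/L1/L2 = DGF/-/- → run D
t=4: L0/L1/L2 = GF/D/- → run G
t=5: L0/L1/L2 = GF/D/- → run G
t=6: L0/L1/L2 = GF/D/- → run G
t=7: L0/L1/L2 = GF/D/- → run G
t=8: L0/L1/L2 = F/D/- → run F
t=9: L0/L1/L2 = F/D/- → run F
t=10: L0/L1/L2 = F/D/- → run F
t=11: L0/L1/L2 = F/D/- → run F
t=12: L0/L1/L2 = -/DF/- → run D
t=13: L0/L1/L2 = -/DF/- → run D
t=14: L0/L1/L2 = -/F/- → run F
t=15: L0/L1/L2 = -/F/- → run F
t=16: L0/L1/L2 = -/F/- → run F
t=17: L0/L1/L2 = -/F/- → run F
t=18: (idle)

context switches = 5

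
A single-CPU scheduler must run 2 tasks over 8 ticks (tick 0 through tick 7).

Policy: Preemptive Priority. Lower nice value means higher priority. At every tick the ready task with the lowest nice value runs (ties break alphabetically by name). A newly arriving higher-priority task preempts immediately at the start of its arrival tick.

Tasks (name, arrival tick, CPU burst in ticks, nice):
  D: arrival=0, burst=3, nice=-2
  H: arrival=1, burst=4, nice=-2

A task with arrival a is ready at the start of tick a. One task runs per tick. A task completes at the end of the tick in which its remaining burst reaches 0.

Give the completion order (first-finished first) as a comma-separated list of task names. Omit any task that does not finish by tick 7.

completion order = D, H

t=0: ready={D} → run D
t=1: ready={D,H} → run D
t=2: ready={D,H} → run D
t=3: ready={H} → run H
t=4: ready={H} → run H
t=5: ready={H} → run H
t=6: ready={H} → run H
t=7: (idle)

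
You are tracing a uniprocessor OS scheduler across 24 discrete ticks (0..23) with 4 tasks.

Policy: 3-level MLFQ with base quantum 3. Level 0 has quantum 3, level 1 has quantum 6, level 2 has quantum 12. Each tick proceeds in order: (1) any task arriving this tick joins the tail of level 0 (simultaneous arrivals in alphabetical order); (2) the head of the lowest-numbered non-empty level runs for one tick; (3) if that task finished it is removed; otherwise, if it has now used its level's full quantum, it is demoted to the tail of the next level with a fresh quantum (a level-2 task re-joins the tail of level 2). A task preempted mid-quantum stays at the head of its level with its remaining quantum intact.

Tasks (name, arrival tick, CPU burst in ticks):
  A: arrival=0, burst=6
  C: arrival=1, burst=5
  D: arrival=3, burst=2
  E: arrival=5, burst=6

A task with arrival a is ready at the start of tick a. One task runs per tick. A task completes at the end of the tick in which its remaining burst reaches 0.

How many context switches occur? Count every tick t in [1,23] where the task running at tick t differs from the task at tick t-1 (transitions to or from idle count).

context switches = 7

t=0: L0/L1/L2 = A/-/- → run A
t=1: L0/L1/L2 = AC/-/- → run A
t=2: L0/L1/L2 = AC/-/- → run A
t=3: L0/L1/L2 = CD/A/- → run C
t=4: L0/L1/L2 = CD/A/- → run C
t=5: L0/L1/L2 = CDE/A/- → run C
t=6: L0/L1/L2 = DE/AC/- → run D
t=7: L0/L1/L2 = DE/AC/- → run D
t=8: L0/L1/L2 = E/AC/- → run E
t=9: L0/L1/L2 = E/AC/- → run E
t=10: L0/L1/L2 = E/AC/- → run E
t=11: L0/L1/L2 = -/ACE/- → run A
t=12: L0/L1/L2 = -/ACE/- → run A
t=13: L0/L1/L2 = -/ACE/- → run A
t=14: L0/L1/L2 = -/CE/- → run C
t=15: L0/L1/L2 = -/CE/- → run C
t=16: L0/L1/L2 = -/E/- → run E
t=17: L0/L1/L2 = -/E/- → run E
t=18: L0/L1/L2 = -/E/- → run E
t=19: (idle)
t=20: (idle)
t=21: (idle)
t=22: (idle)
t=23: (idle)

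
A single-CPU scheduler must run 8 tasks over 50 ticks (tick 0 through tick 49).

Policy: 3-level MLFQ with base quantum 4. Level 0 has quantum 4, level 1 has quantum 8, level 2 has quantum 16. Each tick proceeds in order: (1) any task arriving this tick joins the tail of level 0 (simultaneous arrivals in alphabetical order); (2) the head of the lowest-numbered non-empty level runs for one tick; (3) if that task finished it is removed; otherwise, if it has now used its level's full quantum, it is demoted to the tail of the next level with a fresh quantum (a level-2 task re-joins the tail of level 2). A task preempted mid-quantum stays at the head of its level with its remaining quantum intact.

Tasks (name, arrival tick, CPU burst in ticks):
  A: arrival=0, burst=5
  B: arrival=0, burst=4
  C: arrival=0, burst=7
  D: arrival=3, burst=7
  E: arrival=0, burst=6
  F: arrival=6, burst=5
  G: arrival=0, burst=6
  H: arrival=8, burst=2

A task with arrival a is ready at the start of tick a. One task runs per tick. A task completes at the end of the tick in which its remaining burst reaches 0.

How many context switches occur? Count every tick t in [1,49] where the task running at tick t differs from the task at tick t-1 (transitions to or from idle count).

t=0: L0/L1/L2 = ABCEG/-/- → run A
t=1: L0/L1/L2 = ABCEG/-/- → run A
t=2: L0/L1/L2 = ABCEG/-/- → run A
t=3: L0/L1/L2 = ABCEGD/-/- → run A
t=4: L0/L1/L2 = BCEGD/A/- → run B
t=5: L0/L1/L2 = BCEGD/A/- → run B
t=6: L0/L1/L2 = BCEGDF/A/- → run B
t=7: L0/L1/L2 = BCEGDF/A/- → run B
t=8: L0/L1/L2 = CEGDFH/A/- → run C
t=9: L0/L1/L2 = CEGDFH/A/- → run C
t=10: L0/L1/L2 = CEGDFH/A/- → run C
t=11: L0/L1/L2 = CEGDFH/A/- → run C
t=12: L0/L1/L2 = EGDFH/AC/- → run E
t=13: L0/L1/L2 = EGDFH/AC/- → run E
t=14: L0/L1/L2 = EGDFH/AC/- → run E
t=15: L0/L1/L2 = EGDFH/AC/- → run E
t=16: L0/L1/L2 = GDFH/ACE/- → run G
t=17: L0/L1/L2 = GDFH/ACE/- → run G
t=18: L0/L1/L2 = GDFH/ACE/- → run G
t=19: L0/L1/L2 = GDFH/ACE/- → run G
t=20: L0/L1/L2 = DFH/ACEG/- → run D
t=21: L0/L1/L2 = DFH/ACEG/- → run D
t=22: L0/L1/L2 = DFH/ACEG/- → run D
t=23: L0/L1/L2 = DFH/ACEG/- → run D
t=24: L0/L1/L2 = FH/ACEGD/- → run F
t=25: L0/L1/L2 = FH/ACEGD/- → run F
t=26: L0/L1/L2 = FH/ACEGD/- → run F
t=27: L0/L1/L2 = FH/ACEGD/- → run F
t=28: L0/L1/L2 = H/ACEGDF/- → run H
t=29: L0/L1/L2 = H/ACEGDF/- → run H
t=30: L0/L1/L2 = -/ACEGDF/- → run A
t=31: L0/L1/L2 = -/CEGDF/- → run C
t=32: L0/L1/L2 = -/CEGDF/- → run C
t=33: L0/L1/L2 = -/CEGDF/- → run C
t=34: L0/L1/L2 = -/EGDF/- → run E
t=35: L0/L1/L2 = -/EGDF/- → run E
t=36: L0/L1/L2 = -/GDF/- → run G
t=37: L0/L1/L2 = -/GDF/- → run G
t=38: L0/L1/L2 = -/DF/- → run D
t=39: L0/L1/L2 = -/DF/- → run D
t=40: L0/L1/L2 = -/DF/- → run D
t=41: L0/L1/L2 = -/F/- → run F
t=42: (idle)
t=43: (idle)
t=44: (idle)
t=45: (idle)
t=46: (idle)
t=47: (idle)
t=48: (idle)
t=49: (idle)

context switches = 14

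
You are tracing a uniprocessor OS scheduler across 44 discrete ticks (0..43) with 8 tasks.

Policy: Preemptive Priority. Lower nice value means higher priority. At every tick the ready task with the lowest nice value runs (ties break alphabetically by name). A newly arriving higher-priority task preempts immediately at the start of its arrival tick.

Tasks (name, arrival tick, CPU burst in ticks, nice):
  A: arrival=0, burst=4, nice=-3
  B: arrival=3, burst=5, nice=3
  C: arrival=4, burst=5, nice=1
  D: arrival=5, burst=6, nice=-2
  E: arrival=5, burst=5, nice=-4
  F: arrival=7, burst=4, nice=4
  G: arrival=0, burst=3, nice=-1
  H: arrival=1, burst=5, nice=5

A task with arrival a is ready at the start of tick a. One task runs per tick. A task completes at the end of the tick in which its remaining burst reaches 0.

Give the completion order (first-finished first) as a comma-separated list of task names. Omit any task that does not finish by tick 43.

completion order = A, E, D, G, C, B, F, H

t=0: ready={A,G} → run A
t=1: ready={A,G,H} → run A
t=2: ready={A,G,H} → run A
t=3: ready={A,B,G,H} → run A
t=4: ready={B,C,G,H} → run G
t=5: ready={B,C,D,E,G,H} → run E
t=6: ready={B,C,D,E,G,H} → run E
t=7: ready={B,C,D,E,F,G,H} → run E
t=8: ready={B,C,D,E,F,G,H} → run E
t=9: ready={B,C,D,E,F,G,H} → run E
t=10: ready={B,C,D,F,G,H} → run D
t=11: ready={B,C,D,F,G,H} → run D
t=12: ready={B,C,D,F,G,H} → run D
t=13: ready={B,C,D,F,G,H} → run D
t=14: ready={B,C,D,F,G,H} → run D
t=15: ready={B,C,D,F,G,H} → run D
t=16: ready={B,C,F,G,H} → run G
t=17: ready={B,C,F,G,H} → run G
t=18: ready={B,C,F,H} → run C
t=19: ready={B,C,F,H} → run C
t=20: ready={B,C,F,H} → run C
t=21: ready={B,C,F,H} → run C
t=22: ready={B,C,F,H} → run C
t=23: ready={B,F,H} → run B
t=24: ready={B,F,H} → run B
t=25: ready={B,F,H} → run B
t=26: ready={B,F,H} → run B
t=27: ready={B,F,H} → run B
t=28: ready={F,H} → run F
t=29: ready={F,H} → run F
t=30: ready={F,H} → run F
t=31: ready={F,H} → run F
t=32: ready={H} → run H
t=33: ready={H} → run H
t=34: ready={H} → run H
t=35: ready={H} → run H
t=36: ready={H} → run H
t=37: (idle)
t=38: (idle)
t=39: (idle)
t=40: (idle)
t=41: (idle)
t=42: (idle)
t=43: (idle)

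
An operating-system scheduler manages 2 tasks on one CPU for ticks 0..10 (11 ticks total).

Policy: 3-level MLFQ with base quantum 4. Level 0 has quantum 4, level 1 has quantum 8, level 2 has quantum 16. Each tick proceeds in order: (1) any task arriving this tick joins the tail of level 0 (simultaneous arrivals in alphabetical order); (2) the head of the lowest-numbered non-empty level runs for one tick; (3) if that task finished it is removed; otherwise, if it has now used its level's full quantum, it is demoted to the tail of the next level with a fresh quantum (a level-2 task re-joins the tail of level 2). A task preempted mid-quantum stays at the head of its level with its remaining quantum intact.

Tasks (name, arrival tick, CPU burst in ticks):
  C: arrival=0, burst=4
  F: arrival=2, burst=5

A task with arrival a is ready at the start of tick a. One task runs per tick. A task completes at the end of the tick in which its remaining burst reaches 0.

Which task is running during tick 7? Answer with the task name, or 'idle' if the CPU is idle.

t=0: L0/L1/L2 = C/-/- → run C
t=1: L0/L1/L2 = C/-/- → run C
t=2: L0/L1/L2 = CF/-/- → run C
t=3: L0/L1/L2 = CF/-/- → run C
t=4: L0/L1/L2 = F/-/- → run F
t=5: L0/L1/L2 = F/-/- → run F
t=6: L0/L1/L2 = F/-/- → run F
t=7: L0/L1/L2 = F/-/- → run F
t=8: L0/L1/L2 = -/F/- → run F
t=9: (idle)
t=10: (idle)

running at tick 7 = F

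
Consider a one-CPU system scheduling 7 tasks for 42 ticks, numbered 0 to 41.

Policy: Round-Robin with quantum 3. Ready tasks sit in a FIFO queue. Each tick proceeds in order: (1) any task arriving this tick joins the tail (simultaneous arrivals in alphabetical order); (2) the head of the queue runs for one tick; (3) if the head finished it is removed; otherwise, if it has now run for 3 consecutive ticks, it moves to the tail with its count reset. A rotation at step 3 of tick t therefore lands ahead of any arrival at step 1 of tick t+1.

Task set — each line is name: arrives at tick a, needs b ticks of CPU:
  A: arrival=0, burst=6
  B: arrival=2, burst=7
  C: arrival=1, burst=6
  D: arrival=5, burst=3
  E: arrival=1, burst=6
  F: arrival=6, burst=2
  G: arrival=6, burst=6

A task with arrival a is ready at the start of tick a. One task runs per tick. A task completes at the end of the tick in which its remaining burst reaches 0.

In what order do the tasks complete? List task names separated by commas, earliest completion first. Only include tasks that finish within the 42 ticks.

t=0: queue=[A] q_used=0 → run A
t=1: queue=[A,C,E] q_used=1 → run A
t=2: queue=[A,C,E,B] q_used=2 → run A
t=3: queue=[C,E,B,A] q_used=0 → run C
t=4: queue=[C,E,B,A] q_used=1 → run C
t=5: queue=[C,E,B,A,D] q_used=2 → run C
t=6: queue=[E,B,A,D,C,F,G] q_used=0 → run E
t=7: queue=[E,B,A,D,C,F,G] q_used=1 → run E
t=8: queue=[E,B,A,D,C,F,G] q_used=2 → run E
t=9: queue=[B,A,D,C,F,G,E] q_used=0 → run B
t=10: queue=[B,A,D,C,F,G,E] q_used=1 → run B
t=11: queue=[B,A,D,C,F,G,E] q_used=2 → run B
t=12: queue=[A,D,C,F,G,E,B] q_used=0 → run A
t=13: queue=[A,D,C,F,G,E,B] q_used=1 → run A
t=14: queue=[A,D,C,F,G,E,B] q_used=2 → run A
t=15: queue=[D,C,F,G,E,B] q_used=0 → run D
t=16: queue=[D,C,F,G,E,B] q_used=1 → run D
t=17: queue=[D,C,F,G,E,B] q_used=2 → run D
t=18: queue=[C,F,G,E,B] q_used=0 → run C
t=19: queue=[C,F,G,E,B] q_used=1 → run C
t=20: queue=[C,F,G,E,B] q_used=2 → run C
t=21: queue=[F,G,E,B] q_used=0 → run F
t=22: queue=[F,G,E,B] q_used=1 → run F
t=23: queue=[G,E,B] q_used=0 → run G
t=24: queue=[G,E,B] q_used=1 → run G
t=25: queue=[G,E,B] q_used=2 → run G
t=26: queue=[E,B,G] q_used=0 → run E
t=27: queue=[E,B,G] q_used=1 → run E
t=28: queue=[E,B,G] q_used=2 → run E
t=29: queue=[B,G] q_used=0 → run B
t=30: queue=[B,G] q_used=1 → run B
t=31: queue=[B,G] q_used=2 → run B
t=32: queue=[G,B] q_used=0 → run G
t=33: queue=[G,B] q_used=1 → run G
t=34: queue=[G,B] q_used=2 → run G
t=35: queue=[B] q_used=0 → run B
t=36: (idle)
t=37: (idle)
t=38: (idle)
t=39: (idle)
t=40: (idle)
t=41: (idle)

completion order = A, D, C, F, E, G, B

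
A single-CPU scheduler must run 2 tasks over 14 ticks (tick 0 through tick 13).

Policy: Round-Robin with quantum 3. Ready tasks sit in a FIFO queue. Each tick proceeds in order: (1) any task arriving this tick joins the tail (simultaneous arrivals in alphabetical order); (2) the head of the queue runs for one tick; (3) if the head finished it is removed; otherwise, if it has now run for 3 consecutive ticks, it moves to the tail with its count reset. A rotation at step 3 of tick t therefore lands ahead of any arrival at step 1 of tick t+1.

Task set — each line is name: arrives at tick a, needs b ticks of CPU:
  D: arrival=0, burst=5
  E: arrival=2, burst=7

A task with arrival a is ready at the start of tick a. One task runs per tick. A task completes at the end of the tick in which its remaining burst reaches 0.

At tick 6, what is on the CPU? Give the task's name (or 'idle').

running at tick 6 = D

t=0: queue=[D] q_used=0 → run D
t=1: queue=[D] q_used=1 → run D
t=2: queue=[D,E] q_used=2 → run D
t=3: queue=[E,D] q_used=0 → run E
t=4: queue=[E,D] q_used=1 → run E
t=5: queue=[E,D] q_used=2 → run E
t=6: queue=[D,E] q_used=0 → run D
t=7: queue=[D,E] q_used=1 → run D
t=8: queue=[E] q_used=0 → run E
t=9: queue=[E] q_used=1 → run E
t=10: queue=[E] q_used=2 → run E
t=11: queue=[E] q_used=0 → run E
t=12: (idle)
t=13: (idle)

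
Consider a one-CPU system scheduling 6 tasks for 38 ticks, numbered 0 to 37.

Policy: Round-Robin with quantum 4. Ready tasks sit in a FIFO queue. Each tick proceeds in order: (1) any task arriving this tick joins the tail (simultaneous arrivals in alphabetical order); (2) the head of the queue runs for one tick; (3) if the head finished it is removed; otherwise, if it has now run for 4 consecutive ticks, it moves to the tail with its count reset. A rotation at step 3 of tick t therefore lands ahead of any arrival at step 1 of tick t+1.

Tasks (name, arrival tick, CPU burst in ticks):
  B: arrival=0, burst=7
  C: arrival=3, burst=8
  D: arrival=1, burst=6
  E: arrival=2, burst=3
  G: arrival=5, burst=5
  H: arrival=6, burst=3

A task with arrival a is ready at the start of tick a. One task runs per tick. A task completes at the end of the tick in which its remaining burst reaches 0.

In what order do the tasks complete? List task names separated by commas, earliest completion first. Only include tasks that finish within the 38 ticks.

completion order = E, B, H, D, C, G

t=0: queue=[B] q_used=0 → run B
t=1: queue=[B,D] q_used=1 → run B
t=2: queue=[B,D,E] q_used=2 → run B
t=3: queue=[B,D,E,C] q_used=3 → run B
t=4: queue=[D,E,C,B] q_used=0 → run D
t=5: queue=[D,E,C,B,G] q_used=1 → run D
t=6: queue=[D,E,C,B,G,H] q_used=2 → run D
t=7: queue=[D,E,C,B,G,H] q_used=3 → run D
t=8: queue=[E,C,B,G,H,D] q_used=0 → run E
t=9: queue=[E,C,B,G,H,D] q_used=1 → run E
t=10: queue=[E,C,B,G,H,D] q_used=2 → run E
t=11: queue=[C,B,G,H,D] q_used=0 → run C
t=12: queue=[C,B,G,H,D] q_used=1 → run C
t=13: queue=[C,B,G,H,D] q_used=2 → run C
t=14: queue=[C,B,G,H,D] q_used=3 → run C
t=15: queue=[B,G,H,D,C] q_used=0 → run B
t=16: queue=[B,G,H,D,C] q_used=1 → run B
t=17: queue=[B,G,H,D,C] q_used=2 → run B
t=18: queue=[G,H,D,C] q_used=0 → run G
t=19: queue=[G,H,D,C] q_used=1 → run G
t=20: queue=[G,H,D,C] q_used=2 → run G
t=21: queue=[G,H,D,C] q_used=3 → run G
t=22: queue=[H,D,C,G] q_used=0 → run H
t=23: queue=[H,D,C,G] q_used=1 → run H
t=24: queue=[H,D,C,G] q_used=2 → run H
t=25: queue=[D,C,G] q_used=0 → run D
t=26: queue=[D,C,G] q_used=1 → run D
t=27: queue=[C,G] q_used=0 → run C
t=28: queue=[C,G] q_used=1 → run C
t=29: queue=[C,G] q_used=2 → run C
t=30: queue=[C,G] q_used=3 → run C
t=31: queue=[G] q_used=0 → run G
t=32: (idle)
t=33: (idle)
t=34: (idle)
t=35: (idle)
t=36: (idle)
t=37: (idle)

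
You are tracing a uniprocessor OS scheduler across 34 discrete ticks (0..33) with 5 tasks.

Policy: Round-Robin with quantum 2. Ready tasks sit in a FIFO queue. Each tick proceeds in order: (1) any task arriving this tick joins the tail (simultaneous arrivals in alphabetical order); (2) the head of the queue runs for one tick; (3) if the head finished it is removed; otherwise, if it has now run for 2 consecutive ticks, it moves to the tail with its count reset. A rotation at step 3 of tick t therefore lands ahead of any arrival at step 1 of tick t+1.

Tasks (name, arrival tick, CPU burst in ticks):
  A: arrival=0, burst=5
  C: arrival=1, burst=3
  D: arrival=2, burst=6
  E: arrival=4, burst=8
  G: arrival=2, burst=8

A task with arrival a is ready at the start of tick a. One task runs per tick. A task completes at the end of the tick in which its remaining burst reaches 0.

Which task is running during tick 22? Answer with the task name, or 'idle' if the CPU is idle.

running at tick 22 = G

t=0: queue=[A] q_used=0 → run A
t=1: queue=[A,C] q_used=1 → run A
t=2: queue=[C,A,D,G] q_used=0 → run C
t=3: queue=[C,A,D,G] q_used=1 → run C
t=4: queue=[A,D,G,C,E] q_used=0 → run A
t=5: queue=[A,D,G,C,E] q_used=1 → run A
t=6: queue=[D,G,C,E,A] q_used=0 → run D
t=7: queue=[D,G,C,E,A] q_used=1 → run D
t=8: queue=[G,C,E,A,D] q_used=0 → run G
t=9: queue=[G,C,E,A,D] q_used=1 → run G
t=10: queue=[C,E,A,D,G] q_used=0 → run C
t=11: queue=[E,A,D,G] q_used=0 → run E
t=12: queue=[E,A,D,G] q_used=1 → run E
t=13: queue=[A,D,G,E] q_used=0 → run A
t=14: queue=[D,G,E] q_used=0 → run D
t=15: queue=[D,G,E] q_used=1 → run D
t=16: queue=[G,E,D] q_used=0 → run G
t=17: queue=[G,E,D] q_used=1 → run G
t=18: queue=[E,D,G] q_used=0 → run E
t=19: queue=[E,D,G] q_used=1 → run E
t=20: queue=[D,G,E] q_used=0 → run D
t=21: queue=[D,G,E] q_used=1 → run D
t=22: queue=[G,E] q_used=0 → run G
t=23: queue=[G,E] q_used=1 → run G
t=24: queue=[E,G] q_used=0 → run E
t=25: queue=[E,G] q_used=1 → run E
t=26: queue=[G,E] q_used=0 → run G
t=27: queue=[G,E] q_used=1 → run G
t=28: queue=[E] q_used=0 → run E
t=29: queue=[E] q_used=1 → run E
t=30: (idle)
t=31: (idle)
t=32: (idle)
t=33: (idle)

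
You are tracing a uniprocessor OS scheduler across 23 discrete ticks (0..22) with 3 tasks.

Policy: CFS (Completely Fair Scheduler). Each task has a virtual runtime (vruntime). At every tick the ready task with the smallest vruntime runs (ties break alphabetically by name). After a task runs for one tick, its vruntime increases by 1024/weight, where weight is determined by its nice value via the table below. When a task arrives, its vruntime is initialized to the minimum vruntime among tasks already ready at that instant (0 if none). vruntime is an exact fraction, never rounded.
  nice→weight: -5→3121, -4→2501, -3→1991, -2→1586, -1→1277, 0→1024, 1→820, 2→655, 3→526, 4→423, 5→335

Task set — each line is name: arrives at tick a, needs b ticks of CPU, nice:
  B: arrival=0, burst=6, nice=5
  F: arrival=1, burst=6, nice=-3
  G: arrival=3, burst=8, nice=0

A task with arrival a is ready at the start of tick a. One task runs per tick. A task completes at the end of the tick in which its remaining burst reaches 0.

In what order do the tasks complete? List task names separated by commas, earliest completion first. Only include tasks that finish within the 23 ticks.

completion order = F, G, B

t=0: vr[B=0] → run B
t=1: vr[B=1024/335 F=1024/335] → run B
t=2: vr[B=2048/335 F=1024/335] → run F
t=3: vr[B=2048/335 F=2381824/666985 G=2381824/666985] → run F
t=4: vr[B=2048/335 F=2724864/666985 G=2381824/666985] → run G
t=5: vr[B=2048/335 F=2724864/666985 G=3048809/666985] → run F
t=6: vr[B=2048/335 F=3067904/666985 G=3048809/666985] → run G
t=7: vr[B=2048/335 F=3067904/666985 G=3715794/666985] → run F
t=8: vr[B=2048/335 F=3410944/666985 G=3715794/666985] → run F
t=9: vr[B=2048/335 F=3753984/666985 G=3715794/666985] → run G
t=10: vr[B=2048/335 F=3753984/666985 G=4382779/666985] → run F
t=11: vr[B=2048/335 G=4382779/666985] → run B
t=12: vr[B=3072/335 G=4382779/666985] → run G
t=13: vr[B=3072/335 G=5049764/666985] → run G
t=14: vr[B=3072/335 G=5716749/666985] → run G
t=15: vr[B=3072/335 G=6383734/666985] → run B
t=16: vr[B=4096/335 G=6383734/666985] → run G
t=17: vr[B=4096/335 G=7050719/666985] → run G
t=18: vr[B=4096/335] → run B
t=19: vr[B=1024/67] → run B
t=20: (idle)
t=21: (idle)
t=22: (idle)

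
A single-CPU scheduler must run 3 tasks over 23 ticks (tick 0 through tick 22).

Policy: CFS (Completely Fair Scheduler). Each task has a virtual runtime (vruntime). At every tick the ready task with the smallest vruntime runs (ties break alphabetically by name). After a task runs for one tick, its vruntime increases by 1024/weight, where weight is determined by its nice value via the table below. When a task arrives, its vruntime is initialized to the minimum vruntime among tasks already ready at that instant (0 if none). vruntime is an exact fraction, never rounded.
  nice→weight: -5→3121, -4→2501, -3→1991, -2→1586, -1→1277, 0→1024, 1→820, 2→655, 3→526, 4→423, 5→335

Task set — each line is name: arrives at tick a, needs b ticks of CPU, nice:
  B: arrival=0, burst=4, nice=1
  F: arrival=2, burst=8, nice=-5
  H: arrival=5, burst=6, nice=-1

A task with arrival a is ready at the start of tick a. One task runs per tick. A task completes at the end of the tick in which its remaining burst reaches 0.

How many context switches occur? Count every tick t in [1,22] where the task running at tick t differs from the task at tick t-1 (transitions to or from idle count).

t=0: vr[B=0] → run B
t=1: vr[B=256/205] → run B
t=2: vr[B=512/205 F=512/205] → run B
t=3: vr[B=768/205 F=512/205] → run F
t=4: vr[B=768/205 F=1807872/639805] → run F
t=5: vr[B=768/205 F=2017792/639805 H=2017792/639805] → run F
t=6: vr[B=768/205 F=2227712/639805 H=2017792/639805] → run H
t=7: vr[B=768/205 F=2227712/639805 H=3231880704/817030985] → run F
t=8: vr[B=768/205 F=2437632/639805 H=3231880704/817030985] → run B
t=9: vr[F=2437632/639805 H=3231880704/817030985] → run F
t=10: vr[F=2647552/639805 H=3231880704/817030985] → run H
t=11: vr[F=2647552/639805 H=3887041024/817030985] → run F
t=12: vr[F=2857472/639805 H=3887041024/817030985] → run F
t=13: vr[F=3067392/639805 H=3887041024/817030985] → run H
t=14: vr[F=3067392/639805 H=4542201344/817030985] → run F
t=15: vr[H=4542201344/817030985] → run H
t=16: vr[H=5197361664/817030985] → run H
t=17: vr[H=5852521984/817030985] → run H
t=18: (idle)
t=19: (idle)
t=20: (idle)
t=21: (idle)
t=22: (idle)

context switches = 11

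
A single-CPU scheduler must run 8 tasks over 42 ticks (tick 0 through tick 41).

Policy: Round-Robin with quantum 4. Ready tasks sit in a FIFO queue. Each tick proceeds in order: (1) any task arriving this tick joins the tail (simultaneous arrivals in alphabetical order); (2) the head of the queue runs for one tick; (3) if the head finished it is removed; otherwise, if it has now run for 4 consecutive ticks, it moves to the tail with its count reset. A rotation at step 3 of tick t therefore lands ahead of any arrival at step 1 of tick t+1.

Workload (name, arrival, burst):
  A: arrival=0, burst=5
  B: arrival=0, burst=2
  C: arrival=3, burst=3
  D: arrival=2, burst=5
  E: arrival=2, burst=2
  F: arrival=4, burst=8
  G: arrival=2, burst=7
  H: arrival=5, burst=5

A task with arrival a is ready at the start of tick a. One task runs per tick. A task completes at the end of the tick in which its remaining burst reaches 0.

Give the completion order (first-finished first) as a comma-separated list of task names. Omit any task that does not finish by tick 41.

t=0: queue=[A,B] q_used=0 → run A
t=1: queue=[A,B] q_used=1 → run A
t=2: queue=[A,B,D,E,G] q_used=2 → run A
t=3: queue=[A,B,D,E,G,C] q_used=3 → run A
t=4: queue=[B,D,E,G,C,A,F] q_used=0 → run B
t=5: queue=[B,D,E,G,C,A,F,H] q_used=1 → run B
t=6: queue=[D,E,G,C,A,F,H] q_used=0 → run D
t=7: queue=[D,E,G,C,A,F,H] q_used=1 → run D
t=8: queue=[D,E,G,C,A,F,H] q_used=2 → run D
t=9: queue=[D,E,G,C,A,F,H] q_used=3 → run D
t=10: queue=[E,G,C,A,F,H,D] q_used=0 → run E
t=11: queue=[E,G,C,A,F,H,D] q_used=1 → run E
t=12: queue=[G,C,A,F,H,D] q_used=0 → run G
t=13: queue=[G,C,A,F,H,D] q_used=1 → run G
t=14: queue=[G,C,A,F,H,D] q_used=2 → run G
t=15: queue=[G,C,A,F,H,D] q_used=3 → run G
t=16: queue=[C,A,F,H,D,G] q_used=0 → run C
t=17: queue=[C,A,F,H,D,G] q_used=1 → run C
t=18: queue=[C,A,F,H,D,G] q_used=2 → run C
t=19: queue=[A,F,H,D,G] q_used=0 → run A
t=20: queue=[F,H,D,G] q_used=0 → run F
t=21: queue=[F,H,D,G] q_used=1 → run F
t=22: queue=[F,H,D,G] q_used=2 → run F
t=23: queue=[F,H,D,G] q_used=3 → run F
t=24: queue=[H,D,G,F] q_used=0 → run H
t=25: queue=[H,D,G,F] q_used=1 → run H
t=26: queue=[H,D,G,F] q_used=2 → run H
t=27: queue=[H,D,G,F] q_used=3 → run H
t=28: queue=[D,G,F,H] q_used=0 → run D
t=29: queue=[G,F,H] q_used=0 → run G
t=30: queue=[G,F,H] q_used=1 → run G
t=31: queue=[G,F,H] q_used=2 → run G
t=32: queue=[F,H] q_used=0 → run F
t=33: queue=[F,H] q_used=1 → run F
t=34: queue=[F,H] q_used=2 → run F
t=35: queue=[F,H] q_used=3 → run F
t=36: queue=[H] q_used=0 → run H
t=37: (idle)
t=38: (idle)
t=39: (idle)
t=40: (idle)
t=41: (idle)

completion order = B, E, C, A, D, G, F, H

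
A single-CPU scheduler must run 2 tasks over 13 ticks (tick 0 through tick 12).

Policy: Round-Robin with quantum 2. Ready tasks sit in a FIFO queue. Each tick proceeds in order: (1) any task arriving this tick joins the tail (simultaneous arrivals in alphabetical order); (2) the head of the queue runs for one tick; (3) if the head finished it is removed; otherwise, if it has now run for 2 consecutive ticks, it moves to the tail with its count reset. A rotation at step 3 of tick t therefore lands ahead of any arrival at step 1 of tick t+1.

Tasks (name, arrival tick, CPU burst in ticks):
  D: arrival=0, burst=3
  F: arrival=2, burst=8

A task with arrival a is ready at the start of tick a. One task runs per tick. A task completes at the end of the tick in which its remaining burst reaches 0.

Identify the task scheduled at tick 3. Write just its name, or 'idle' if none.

running at tick 3 = F

t=0: queue=[D] q_used=0 → run D
t=1: queue=[D] q_used=1 → run D
t=2: queue=[D,F] q_used=0 → run D
t=3: queue=[F] q_used=0 → run F
t=4: queue=[F] q_used=1 → run F
t=5: queue=[F] q_used=0 → run F
t=6: queue=[F] q_used=1 → run F
t=7: queue=[F] q_used=0 → run F
t=8: queue=[F] q_used=1 → run F
t=9: queue=[F] q_used=0 → run F
t=10: queue=[F] q_used=1 → run F
t=11: (idle)
t=12: (idle)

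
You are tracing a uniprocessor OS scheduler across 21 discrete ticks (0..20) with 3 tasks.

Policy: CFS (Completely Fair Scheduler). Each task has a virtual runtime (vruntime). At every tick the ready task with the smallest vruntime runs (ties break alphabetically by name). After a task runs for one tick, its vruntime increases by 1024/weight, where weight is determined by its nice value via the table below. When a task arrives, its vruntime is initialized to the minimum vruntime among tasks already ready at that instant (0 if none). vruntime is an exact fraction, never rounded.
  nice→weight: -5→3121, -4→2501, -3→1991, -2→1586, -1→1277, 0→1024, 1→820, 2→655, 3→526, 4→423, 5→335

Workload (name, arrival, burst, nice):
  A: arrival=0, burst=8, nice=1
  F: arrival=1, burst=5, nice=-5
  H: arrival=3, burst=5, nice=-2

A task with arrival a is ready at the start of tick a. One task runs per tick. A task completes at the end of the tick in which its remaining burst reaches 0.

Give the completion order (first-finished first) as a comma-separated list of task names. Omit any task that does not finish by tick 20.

completion order = F, H, A

t=0: vr[A=0] → run A
t=1: vr[A=256/205 F=256/205] → run A
t=2: vr[A=512/205 F=256/205] → run F
t=3: vr[A=512/205 F=1008896/639805 H=1008896/639805] → run F
t=4: vr[A=512/205 F=1218816/639805 H=1008896/639805] → run H
t=5: vr[A=512/205 F=1218816/639805 H=1127634688/507365365] → run F
t=6: vr[A=512/205 F=1428736/639805 H=1127634688/507365365] → run H
t=7: vr[A=512/205 F=1428736/639805 H=1455214848/507365365] → run F
t=8: vr[A=512/205 F=1638656/639805 H=1455214848/507365365] → run A
t=9: vr[A=768/205 F=1638656/639805 H=1455214848/507365365] → run F
t=10: vr[A=768/205 H=1455214848/507365365] → run H
t=11: vr[A=768/205 H=1782795008/507365365] → run H
t=12: vr[A=768/205 H=2110375168/507365365] → run A
t=13: vr[A=1024/205 H=2110375168/507365365] → run H
t=14: vr[A=1024/205] → run A
t=15: vr[A=256/41] → run A
t=16: vr[A=1536/205] → run A
t=17: vr[A=1792/205] → run A
t=18: (idle)
t=19: (idle)
t=20: (idle)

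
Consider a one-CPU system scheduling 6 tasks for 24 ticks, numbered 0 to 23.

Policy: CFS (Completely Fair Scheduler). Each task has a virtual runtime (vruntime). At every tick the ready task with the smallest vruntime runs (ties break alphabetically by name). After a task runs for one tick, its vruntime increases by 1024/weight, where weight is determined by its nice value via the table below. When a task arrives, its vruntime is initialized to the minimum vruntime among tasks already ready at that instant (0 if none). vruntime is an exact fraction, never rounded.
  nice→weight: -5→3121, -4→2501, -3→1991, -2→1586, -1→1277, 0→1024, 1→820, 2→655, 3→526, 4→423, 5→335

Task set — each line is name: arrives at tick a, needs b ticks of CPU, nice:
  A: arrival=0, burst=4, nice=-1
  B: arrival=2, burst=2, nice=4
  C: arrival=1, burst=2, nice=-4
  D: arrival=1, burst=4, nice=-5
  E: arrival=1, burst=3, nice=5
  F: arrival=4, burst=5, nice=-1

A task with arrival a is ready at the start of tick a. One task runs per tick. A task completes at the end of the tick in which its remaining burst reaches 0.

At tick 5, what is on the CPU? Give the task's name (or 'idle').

t=0: vr[A=0] → run A
t=1: vr[A=1024/1277 C=1024/1277 D=1024/1277 E=1024/1277] → run A
t=2: vr[A=2048/1277 B=1024/1277 C=1024/1277 D=1024/1277 E=1024/1277] → run B
t=3: vr[A=2048/1277 B=1740800/540171 C=1024/1277 D=1024/1277 E=1024/1277] → run C
t=4: vr[A=2048/1277 B=1740800/540171 C=3868672/3193777 D=1024/1277 E=1024/1277 F=1024/1277] → run D
t=5: vr[A=2048/1277 B=1740800/540171 C=3868672/3193777 D=4503552/3985517 E=1024/1277 F=1024/1277] → run E
t=6: vr[A=2048/1277 B=1740800/540171 C=3868672/3193777 D=4503552/3985517 E=1650688/427795 F=1024/1277] → run F
t=7: vr[A=2048/1277 B=1740800/540171 C=3868672/3193777 D=4503552/3985517 E=1650688/427795 F=2048/1277] → run D
t=8: vr[A=2048/1277 B=1740800/540171 C=3868672/3193777 D=5811200/3985517 E=1650688/427795 F=2048/1277] → run C
t=9: vr[A=2048/1277 B=1740800/540171 D=5811200/3985517 E=1650688/427795 F=2048/1277] → run D
t=10: vr[A=2048/1277 B=1740800/540171 D=7118848/3985517 E=1650688/427795 F=2048/1277] → run A
t=11: vr[A=3072/1277 B=1740800/540171 D=7118848/3985517 E=1650688/427795 F=2048/1277] → run F
t=12: vr[A=3072/1277 B=1740800/540171 D=7118848/3985517 E=1650688/427795 F=3072/1277] → run D
t=13: vr[A=3072/1277 B=1740800/540171 E=1650688/427795 F=3072/1277] → run A
t=14: vr[B=1740800/540171 E=1650688/427795 F=3072/1277] → run F
t=15: vr[B=1740800/540171 E=1650688/427795 F=4096/1277] → run F
t=16: vr[B=1740800/540171 E=1650688/427795 F=5120/1277] → run B
t=17: vr[E=1650688/427795 F=5120/1277] → run E
t=18: vr[E=2958336/427795 F=5120/1277] → run F
t=19: vr[E=2958336/427795] → run E
t=20: (idle)
t=21: (idle)
t=22: (idle)
t=23: (idle)

running at tick 5 = E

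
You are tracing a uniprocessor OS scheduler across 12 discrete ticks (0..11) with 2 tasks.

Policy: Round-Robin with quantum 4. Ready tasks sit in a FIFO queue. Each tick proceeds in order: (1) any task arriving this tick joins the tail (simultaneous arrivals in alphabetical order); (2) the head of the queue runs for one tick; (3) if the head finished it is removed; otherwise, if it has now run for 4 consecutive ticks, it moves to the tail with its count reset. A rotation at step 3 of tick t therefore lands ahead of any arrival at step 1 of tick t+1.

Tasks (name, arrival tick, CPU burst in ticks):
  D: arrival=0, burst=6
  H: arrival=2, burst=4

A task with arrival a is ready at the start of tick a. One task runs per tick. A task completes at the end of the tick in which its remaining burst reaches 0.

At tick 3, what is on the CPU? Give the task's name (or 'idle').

t=0: queue=[D] q_used=0 → run D
t=1: queue=[D] q_used=1 → run D
t=2: queue=[D,H] q_used=2 → run D
t=3: queue=[D,H] q_used=3 → run D
t=4: queue=[H,D] q_used=0 → run H
t=5: queue=[H,D] q_used=1 → run H
t=6: queue=[H,D] q_used=2 → run H
t=7: queue=[H,D] q_used=3 → run H
t=8: queue=[D] q_used=0 → run D
t=9: queue=[D] q_used=1 → run D
t=10: (idle)
t=11: (idle)

running at tick 3 = D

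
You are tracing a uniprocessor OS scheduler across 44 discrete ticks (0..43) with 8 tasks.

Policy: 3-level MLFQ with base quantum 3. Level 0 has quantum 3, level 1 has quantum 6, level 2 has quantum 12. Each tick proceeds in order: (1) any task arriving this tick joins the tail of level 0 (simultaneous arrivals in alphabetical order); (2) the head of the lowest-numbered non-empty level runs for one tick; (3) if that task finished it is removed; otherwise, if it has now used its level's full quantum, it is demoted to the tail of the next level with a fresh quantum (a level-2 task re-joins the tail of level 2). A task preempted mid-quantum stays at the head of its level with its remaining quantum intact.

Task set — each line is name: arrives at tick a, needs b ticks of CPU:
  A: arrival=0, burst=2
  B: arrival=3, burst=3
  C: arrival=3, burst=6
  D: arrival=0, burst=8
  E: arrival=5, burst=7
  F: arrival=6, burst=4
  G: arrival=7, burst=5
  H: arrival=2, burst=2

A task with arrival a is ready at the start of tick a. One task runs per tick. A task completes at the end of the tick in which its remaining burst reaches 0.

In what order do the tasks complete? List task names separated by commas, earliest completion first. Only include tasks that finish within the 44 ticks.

t=0: L0/L1/L2 = AD/-/- → run A
t=1: L0/L1/L2 = AD/-/- → run A
t=2: L0/L1/L2 = DH/-/- → run D
t=3: L0/L1/L2 = DHBC/-/- → run D
t=4: L0/L1/L2 = DHBC/-/- → run D
t=5: L0/L1/L2 = HBCE/D/- → run H
t=6: L0/L1/L2 = HBCEF/D/- → run H
t=7: L0/L1/L2 = BCEFG/D/- → run B
t=8: L0/L1/L2 = BCEFG/D/- → run B
t=9: L0/L1/L2 = BCEFG/D/- → run B
t=10: L0/L1/L2 = CEFG/D/- → run C
t=11: L0/L1/L2 = CEFG/D/- → run C
t=12: L0/L1/L2 = CEFG/D/- → run C
t=13: L0/L1/L2 = EFG/DC/- → run E
t=14: L0/L1/L2 = EFG/DC/- → run E
t=15: L0/L1/L2 = EFG/DC/- → run E
t=16: L0/L1/L2 = FG/DCE/- → run F
t=17: L0/L1/L2 = FG/DCE/- → run F
t=18: L0/L1/L2 = FG/DCE/- → run F
t=19: L0/L1/L2 = G/DCEF/- → run G
t=20: L0/L1/L2 = G/DCEF/- → run G
t=21: L0/L1/L2 = G/DCEF/- → run G
t=22: L0/L1/L2 = -/DCEFG/- → run D
t=23: L0/L1/L2 = -/DCEFG/- → run D
t=24: L0/L1/L2 = -/DCEFG/- → run D
t=25: L0/L1/L2 = -/DCEFG/- → run D
t=26: L0/L1/L2 = -/DCEFG/- → run D
t=27: L0/L1/L2 = -/CEFG/- → run C
t=28: L0/L1/L2 = -/CEFG/- → run C
t=29: L0/L1/L2 = -/CEFG/- → run C
t=30: L0/L1/L2 = -/EFG/- → run E
t=31: L0/L1/L2 = -/EFG/- → run E
t=32: L0/L1/L2 = -/EFG/- → run E
t=33: L0/L1/L2 = -/EFG/- → run E
t=34: L0/L1/L2 = -/FG/- → run F
t=35: L0/L1/L2 = -/G/- → run G
t=36: L0/L1/L2 = -/G/- → run G
t=37: (idle)
t=38: (idle)
t=39: (idle)
t=40: (idle)
t=41: (idle)
t=42: (idle)
t=43: (idle)

completion order = A, H, B, D, C, E, F, G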